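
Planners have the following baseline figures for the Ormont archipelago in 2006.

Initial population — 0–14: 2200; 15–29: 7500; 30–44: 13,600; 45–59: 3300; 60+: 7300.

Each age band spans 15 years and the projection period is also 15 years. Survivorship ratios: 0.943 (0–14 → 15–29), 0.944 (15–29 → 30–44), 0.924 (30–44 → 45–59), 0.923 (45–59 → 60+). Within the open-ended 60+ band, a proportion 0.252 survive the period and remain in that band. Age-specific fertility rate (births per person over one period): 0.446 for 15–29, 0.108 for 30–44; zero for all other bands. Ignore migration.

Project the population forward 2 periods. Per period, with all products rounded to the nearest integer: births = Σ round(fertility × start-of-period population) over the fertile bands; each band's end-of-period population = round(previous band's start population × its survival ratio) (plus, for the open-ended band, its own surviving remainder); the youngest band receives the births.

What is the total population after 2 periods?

Let band 1 be 0–14 through band 5 = 60+.
— Period 1 —
Births: 7500 × 0.446 = 3345, 13600 × 0.108 = 1469 → 4814
Band 2: 2200 × 0.943 = 2075
Band 3: 7500 × 0.944 = 7080
Band 4: 13600 × 0.924 = 12566
Band 5: 3300 × 0.923 + 7300 × 0.252 = 3046 + 1840 = 4886
Population now: 0–14=4814, 15–29=2075, 30–44=7080, 45–59=12566, 60+=4886
— Period 2 —
Births: 2075 × 0.446 = 925, 7080 × 0.108 = 765 → 1690
Band 2: 4814 × 0.943 = 4540
Band 3: 2075 × 0.944 = 1959
Band 4: 7080 × 0.924 = 6542
Band 5: 12566 × 0.923 + 4886 × 0.252 = 11598 + 1231 = 12829
Population now: 0–14=1690, 15–29=4540, 30–44=1959, 45–59=6542, 60+=12829
Total after period 2: 1690 + 4540 + 1959 + 6542 + 12829 = 27560

27560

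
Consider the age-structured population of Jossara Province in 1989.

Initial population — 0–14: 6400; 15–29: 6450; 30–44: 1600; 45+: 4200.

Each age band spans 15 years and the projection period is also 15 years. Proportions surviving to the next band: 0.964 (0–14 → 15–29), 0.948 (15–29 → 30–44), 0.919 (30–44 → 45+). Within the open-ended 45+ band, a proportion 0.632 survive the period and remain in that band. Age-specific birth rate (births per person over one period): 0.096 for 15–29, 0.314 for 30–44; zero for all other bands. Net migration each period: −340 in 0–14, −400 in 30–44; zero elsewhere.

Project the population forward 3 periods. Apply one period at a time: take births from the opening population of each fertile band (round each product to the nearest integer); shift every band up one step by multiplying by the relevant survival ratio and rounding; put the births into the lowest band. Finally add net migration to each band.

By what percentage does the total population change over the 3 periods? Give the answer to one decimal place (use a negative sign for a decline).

-26.5

Call the groups 1 to 4, youngest first.
— Period 1 —
Births: 6450 × 0.096 = 619 ; 1600 × 0.314 = 502 — total 1121
Group 2: 6400 × 0.964 = 6170
Group 3: 6450 × 0.948 = 6115
Group 4: 1600 × 0.919 + 4200 × 0.632 = 1470 + 2654 = 4124
Net migration: Group 1 − 340 → 781; Group 3 − 400 → 5715
→ [781, 6170, 5715, 4124]
— Period 2 —
Births: 6170 × 0.096 = 592 ; 5715 × 0.314 = 1795 — total 2387
Group 2: 781 × 0.964 = 753
Group 3: 6170 × 0.948 = 5849
Group 4: 5715 × 0.919 + 4124 × 0.632 = 5252 + 2606 = 7858
Net migration: Group 1 − 340 → 2047; Group 3 − 400 → 5449
→ [2047, 753, 5449, 7858]
— Period 3 —
Births: 753 × 0.096 = 72 ; 5449 × 0.314 = 1711 — total 1783
Group 2: 2047 × 0.964 = 1973
Group 3: 753 × 0.948 = 714
Group 4: 5449 × 0.919 + 7858 × 0.632 = 5008 + 4966 = 9974
Net migration: Group 1 − 340 → 1443; Group 3 − 400 → 314
→ [1443, 1973, 314, 9974]
Total: 18650 → 13704; change = -4946; percentage change = -26.5%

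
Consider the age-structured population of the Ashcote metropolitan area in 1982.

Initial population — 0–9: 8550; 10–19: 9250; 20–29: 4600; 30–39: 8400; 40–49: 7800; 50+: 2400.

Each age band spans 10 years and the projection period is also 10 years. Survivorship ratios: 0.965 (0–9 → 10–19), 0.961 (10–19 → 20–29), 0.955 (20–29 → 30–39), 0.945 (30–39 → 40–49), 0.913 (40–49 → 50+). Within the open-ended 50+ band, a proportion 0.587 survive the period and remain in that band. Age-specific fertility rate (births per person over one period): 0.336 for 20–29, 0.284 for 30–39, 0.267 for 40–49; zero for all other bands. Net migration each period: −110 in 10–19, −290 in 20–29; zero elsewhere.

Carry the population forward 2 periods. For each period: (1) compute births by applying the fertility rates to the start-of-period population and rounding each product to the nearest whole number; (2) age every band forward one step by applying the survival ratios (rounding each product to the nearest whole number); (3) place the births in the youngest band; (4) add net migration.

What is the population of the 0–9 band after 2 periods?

(Bands numbered youngest = 1 to oldest = 6.)
[period 1]
Births: 4600 × 0.336 = 1546  |  8400 × 0.284 = 2386  |  7800 × 0.267 = 2083 → 6015
Band 2: 8550 × 0.965 = 8251
Band 3: 9250 × 0.961 = 8889
Band 4: 4600 × 0.955 = 4393
Band 5: 8400 × 0.945 = 7938
Band 6: 7800 × 0.913 + 2400 × 0.587 = 7121 + 1409 = 8530
Net migration: Band 2 − 110 → 8141; Band 3 − 290 → 8599
End of period: [6015, 8141, 8599, 4393, 7938, 8530]
[period 2]
Births: 8599 × 0.336 = 2889  |  4393 × 0.284 = 1248  |  7938 × 0.267 = 2119 → 6256
Band 2: 6015 × 0.965 = 5804
Band 3: 8141 × 0.961 = 7824
Band 4: 8599 × 0.955 = 8212
Band 5: 4393 × 0.945 = 4151
Band 6: 7938 × 0.913 + 8530 × 0.587 = 7247 + 5007 = 12254
Net migration: Band 2 − 110 → 5694; Band 3 − 290 → 7534
End of period: [6256, 5694, 7534, 8212, 4151, 12254]

6256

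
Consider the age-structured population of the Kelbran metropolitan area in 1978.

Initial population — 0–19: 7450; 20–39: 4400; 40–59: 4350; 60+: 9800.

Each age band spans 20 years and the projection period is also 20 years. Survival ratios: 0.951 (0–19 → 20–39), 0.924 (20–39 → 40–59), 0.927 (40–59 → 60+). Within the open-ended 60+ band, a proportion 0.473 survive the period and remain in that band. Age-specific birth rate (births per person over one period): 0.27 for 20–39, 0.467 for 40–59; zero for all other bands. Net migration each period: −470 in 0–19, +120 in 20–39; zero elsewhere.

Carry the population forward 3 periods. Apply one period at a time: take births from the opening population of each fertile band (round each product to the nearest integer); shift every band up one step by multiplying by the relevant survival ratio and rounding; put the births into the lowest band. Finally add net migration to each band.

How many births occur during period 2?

(Bands numbered youngest = 1 to oldest = 4.)
[period 1]
Births: 4400 × 0.27 = 1188  |  4350 × 0.467 = 2031 ⇒ total 3219
Band 2: 7450 × 0.951 = 7085
Band 3: 4400 × 0.924 = 4066
Band 4: 4350 × 0.927 + 9800 × 0.473 = 4032 + 4635 = 8667
Net migration: Band 1 − 470 → 2749; Band 2 + 120 → 7205
→ [2749, 7205, 4066, 8667]
[period 2]
Births: 7205 × 0.27 = 1945  |  4066 × 0.467 = 1899 ⇒ total 3844
Band 2: 2749 × 0.951 = 2614
Band 3: 7205 × 0.924 = 6657
Band 4: 4066 × 0.927 + 8667 × 0.473 = 3769 + 4099 = 7868
Net migration: Band 1 − 470 → 3374; Band 2 + 120 → 2734
→ [3374, 2734, 6657, 7868]

3844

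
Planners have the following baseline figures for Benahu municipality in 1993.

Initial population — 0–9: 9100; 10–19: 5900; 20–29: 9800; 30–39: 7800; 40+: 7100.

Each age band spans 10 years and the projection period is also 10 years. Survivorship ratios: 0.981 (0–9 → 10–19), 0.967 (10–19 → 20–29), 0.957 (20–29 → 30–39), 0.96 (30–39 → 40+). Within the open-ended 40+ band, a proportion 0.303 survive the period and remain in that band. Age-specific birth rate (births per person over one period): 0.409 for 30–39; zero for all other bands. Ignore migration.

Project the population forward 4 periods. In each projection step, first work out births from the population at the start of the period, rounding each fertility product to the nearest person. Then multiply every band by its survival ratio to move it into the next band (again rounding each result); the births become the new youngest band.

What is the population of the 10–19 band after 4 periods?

2191

(Bands numbered youngest = 1 to oldest = 5.)
After projecting period 1:
Births: 7800 * 0.409 = 3190
Band 2: 9100 * 0.981 = 8927
Band 3: 5900 * 0.967 = 5705
Band 4: 9800 * 0.957 = 9379
Band 5: 7800 * 0.96 + 7100 * 0.303 = 7488 + 2151 = 9639
→ [3190, 8927, 5705, 9379, 9639]
After projecting period 2:
Births: 9379 * 0.409 = 3836
Band 2: 3190 * 0.981 = 3129
Band 3: 8927 * 0.967 = 8632
Band 4: 5705 * 0.957 = 5460
Band 5: 9379 * 0.96 + 9639 * 0.303 = 9004 + 2921 = 11925
→ [3836, 3129, 8632, 5460, 11925]
After projecting period 3:
Births: 5460 * 0.409 = 2233
Band 2: 3836 * 0.981 = 3763
Band 3: 3129 * 0.967 = 3026
Band 4: 8632 * 0.957 = 8261
Band 5: 5460 * 0.96 + 11925 * 0.303 = 5242 + 3613 = 8855
→ [2233, 3763, 3026, 8261, 8855]
After projecting period 4:
Births: 8261 * 0.409 = 3379
Band 2: 2233 * 0.981 = 2191
Band 3: 3763 * 0.967 = 3639
Band 4: 3026 * 0.957 = 2896
Band 5: 8261 * 0.96 + 8855 * 0.303 = 7931 + 2683 = 10614
→ [3379, 2191, 3639, 2896, 10614]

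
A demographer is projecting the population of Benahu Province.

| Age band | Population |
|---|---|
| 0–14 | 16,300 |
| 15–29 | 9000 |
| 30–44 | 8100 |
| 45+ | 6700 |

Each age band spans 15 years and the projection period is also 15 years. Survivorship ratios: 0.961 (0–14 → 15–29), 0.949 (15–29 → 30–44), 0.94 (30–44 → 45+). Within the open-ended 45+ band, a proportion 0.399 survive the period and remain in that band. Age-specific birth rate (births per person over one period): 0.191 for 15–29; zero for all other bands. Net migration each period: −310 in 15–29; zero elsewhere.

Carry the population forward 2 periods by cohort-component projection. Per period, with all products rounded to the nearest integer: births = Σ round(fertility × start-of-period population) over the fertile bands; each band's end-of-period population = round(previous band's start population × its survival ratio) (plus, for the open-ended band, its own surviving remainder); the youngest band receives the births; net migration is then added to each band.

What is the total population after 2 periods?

30980

(Bands numbered youngest = 1 to oldest = 4.)
After projecting period 1:
Births: 9000 × 0.191 = 1719
Band 2: 16300 × 0.961 = 15664
Band 3: 9000 × 0.949 = 8541
Band 4: 8100 × 0.94 + 6700 × 0.399 = 7614 + 2673 = 10287
Net migration: Band 2 − 310 → 15354
→ [1719, 15354, 8541, 10287]
After projecting period 2:
Births: 15354 × 0.191 = 2933
Band 2: 1719 × 0.961 = 1652
Band 3: 15354 × 0.949 = 14571
Band 4: 8541 × 0.94 + 10287 × 0.399 = 8029 + 4105 = 12134
Net migration: Band 2 − 310 → 1342
→ [2933, 1342, 14571, 12134]
Total after period 2: 2933 + 1342 + 14571 + 12134 = 30980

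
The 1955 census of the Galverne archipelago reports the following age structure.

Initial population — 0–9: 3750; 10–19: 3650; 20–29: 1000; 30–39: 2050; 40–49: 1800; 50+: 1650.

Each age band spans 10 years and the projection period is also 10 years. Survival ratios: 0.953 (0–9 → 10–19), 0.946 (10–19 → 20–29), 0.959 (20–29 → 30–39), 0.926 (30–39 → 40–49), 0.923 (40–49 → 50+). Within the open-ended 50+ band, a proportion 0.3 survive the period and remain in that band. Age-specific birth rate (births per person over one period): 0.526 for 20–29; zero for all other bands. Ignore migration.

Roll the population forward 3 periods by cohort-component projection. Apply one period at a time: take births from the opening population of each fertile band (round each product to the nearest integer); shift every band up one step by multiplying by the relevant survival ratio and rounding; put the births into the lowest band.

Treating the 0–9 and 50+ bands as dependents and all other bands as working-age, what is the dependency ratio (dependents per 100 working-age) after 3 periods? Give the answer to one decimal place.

39.0

Call the groups 1 to 6, youngest first.
Period 1.
Births: 1000 * 0.526 = 526
Group 2: 3750 * 0.953 = 3574
Group 3: 3650 * 0.946 = 3453
Group 4: 1000 * 0.959 = 959
Group 5: 2050 * 0.926 = 1898
Group 6: 1800 * 0.923 + 1650 * 0.3 = 1661 + 495 = 2156
→ [526, 3574, 3453, 959, 1898, 2156]
Period 2.
Births: 3453 * 0.526 = 1816
Group 2: 526 * 0.953 = 501
Group 3: 3574 * 0.946 = 3381
Group 4: 3453 * 0.959 = 3311
Group 5: 959 * 0.926 = 888
Group 6: 1898 * 0.923 + 2156 * 0.3 = 1752 + 647 = 2399
→ [1816, 501, 3381, 3311, 888, 2399]
Period 3.
Births: 3381 * 0.526 = 1778
Group 2: 1816 * 0.953 = 1731
Group 3: 501 * 0.946 = 474
Group 4: 3381 * 0.959 = 3242
Group 5: 3311 * 0.926 = 3066
Group 6: 888 * 0.923 + 2399 * 0.3 = 820 + 720 = 1540
→ [1778, 1731, 474, 3242, 3066, 1540]
Dependents (band 0–9 + band 50+) = 1778 + 1540 = 3318; working-age = 8513; ratio = 3318/8513 × 100 = 39.0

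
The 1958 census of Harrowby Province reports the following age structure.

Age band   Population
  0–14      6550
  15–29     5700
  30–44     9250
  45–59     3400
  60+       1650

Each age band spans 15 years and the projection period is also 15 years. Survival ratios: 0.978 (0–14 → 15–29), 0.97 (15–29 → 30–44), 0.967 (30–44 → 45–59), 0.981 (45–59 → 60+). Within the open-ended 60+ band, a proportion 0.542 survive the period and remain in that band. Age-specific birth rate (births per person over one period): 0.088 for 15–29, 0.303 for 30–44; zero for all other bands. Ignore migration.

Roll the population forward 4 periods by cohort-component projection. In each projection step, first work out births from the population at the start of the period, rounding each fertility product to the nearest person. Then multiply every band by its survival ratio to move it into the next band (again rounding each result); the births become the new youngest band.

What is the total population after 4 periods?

[period 1]
Births: 5700 × 0.088 = 502 ; 9250 × 0.303 = 2803 → 3305
15–29: 6550 × 0.978 = 6406
30–44: 5700 × 0.97 = 5529
45–59: 9250 × 0.967 = 8945
60+: 3400 × 0.981 + 1650 × 0.542 = 3335 + 894 = 4229
Giving 3305 / 6406 / 5529 / 8945 / 4229.
[period 2]
Births: 6406 × 0.088 = 564 ; 5529 × 0.303 = 1675 → 2239
15–29: 3305 × 0.978 = 3232
30–44: 6406 × 0.97 = 6214
45–59: 5529 × 0.967 = 5347
60+: 8945 × 0.981 + 4229 × 0.542 = 8775 + 2292 = 11067
Giving 2239 / 3232 / 6214 / 5347 / 11067.
[period 3]
Births: 3232 × 0.088 = 284 ; 6214 × 0.303 = 1883 → 2167
15–29: 2239 × 0.978 = 2190
30–44: 3232 × 0.97 = 3135
45–59: 6214 × 0.967 = 6009
60+: 5347 × 0.981 + 11067 × 0.542 = 5245 + 5998 = 11243
Giving 2167 / 2190 / 3135 / 6009 / 11243.
[period 4]
Births: 2190 × 0.088 = 193 ; 3135 × 0.303 = 950 → 1143
15–29: 2167 × 0.978 = 2119
30–44: 2190 × 0.97 = 2124
45–59: 3135 × 0.967 = 3032
60+: 6009 × 0.981 + 11243 × 0.542 = 5895 + 6094 = 11989
Giving 1143 / 2119 / 2124 / 3032 / 11989.
Total after period 4: 1143 + 2119 + 2124 + 3032 + 11989 = 20407

20407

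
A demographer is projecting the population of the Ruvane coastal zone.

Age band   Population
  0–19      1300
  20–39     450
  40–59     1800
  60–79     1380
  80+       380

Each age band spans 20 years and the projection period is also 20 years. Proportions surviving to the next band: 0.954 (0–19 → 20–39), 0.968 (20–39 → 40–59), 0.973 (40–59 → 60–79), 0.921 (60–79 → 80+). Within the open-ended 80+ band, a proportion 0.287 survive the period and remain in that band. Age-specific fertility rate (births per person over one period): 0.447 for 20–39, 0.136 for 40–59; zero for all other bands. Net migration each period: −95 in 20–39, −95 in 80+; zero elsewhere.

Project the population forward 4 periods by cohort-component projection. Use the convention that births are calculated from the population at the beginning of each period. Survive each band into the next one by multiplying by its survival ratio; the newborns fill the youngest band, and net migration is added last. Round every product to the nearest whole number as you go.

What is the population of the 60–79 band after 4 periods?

Period 1.
Births: 450 × 0.447 = 201  |  1800 × 0.136 = 245 → 446
20–39: 1300 × 0.954 = 1240
40–59: 450 × 0.968 = 436
60–79: 1800 × 0.973 = 1751
80+: 1380 × 0.921 + 380 × 0.287 = 1271 + 109 = 1380
Net migration: 20–39 − 95 → 1145; 80+ − 95 → 1285
→ [446, 1145, 436, 1751, 1285]
Period 2.
Births: 1145 × 0.447 = 512  |  436 × 0.136 = 59 → 571
20–39: 446 × 0.954 = 425
40–59: 1145 × 0.968 = 1108
60–79: 436 × 0.973 = 424
80+: 1751 × 0.921 + 1285 × 0.287 = 1613 + 369 = 1982
Net migration: 20–39 − 95 → 330; 80+ − 95 → 1887
→ [571, 330, 1108, 424, 1887]
Period 3.
Births: 330 × 0.447 = 148  |  1108 × 0.136 = 151 → 299
20–39: 571 × 0.954 = 545
40–59: 330 × 0.968 = 319
60–79: 1108 × 0.973 = 1078
80+: 424 × 0.921 + 1887 × 0.287 = 391 + 542 = 933
Net migration: 20–39 − 95 → 450; 80+ − 95 → 838
→ [299, 450, 319, 1078, 838]
Period 4.
Births: 450 × 0.447 = 201  |  319 × 0.136 = 43 → 244
20–39: 299 × 0.954 = 285
40–59: 450 × 0.968 = 436
60–79: 319 × 0.973 = 310
80+: 1078 × 0.921 + 838 × 0.287 = 993 + 241 = 1234
Net migration: 20–39 − 95 → 190; 80+ − 95 → 1139
→ [244, 190, 436, 310, 1139]

310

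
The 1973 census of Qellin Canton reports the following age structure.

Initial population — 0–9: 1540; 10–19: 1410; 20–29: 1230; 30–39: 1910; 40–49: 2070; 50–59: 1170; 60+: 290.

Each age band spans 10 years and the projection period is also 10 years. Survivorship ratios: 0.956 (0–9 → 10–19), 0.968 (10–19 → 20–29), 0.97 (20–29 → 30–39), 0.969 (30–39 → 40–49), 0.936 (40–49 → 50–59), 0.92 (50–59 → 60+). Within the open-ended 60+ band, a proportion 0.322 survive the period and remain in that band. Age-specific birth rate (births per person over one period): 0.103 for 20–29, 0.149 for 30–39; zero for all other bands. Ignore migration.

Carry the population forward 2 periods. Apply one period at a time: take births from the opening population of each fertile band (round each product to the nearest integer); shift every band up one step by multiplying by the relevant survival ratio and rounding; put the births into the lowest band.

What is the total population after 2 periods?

Call the bands 1 to 7, youngest first.
Period 1:
Births: 1230 × 0.103 = 127, 1910 × 0.149 = 285 — total 412
Band 2: 1540 × 0.956 = 1472
Band 3: 1410 × 0.968 = 1365
Band 4: 1230 × 0.97 = 1193
Band 5: 1910 × 0.969 = 1851
Band 6: 2070 × 0.936 = 1938
Band 7: 1170 × 0.92 + 290 × 0.322 = 1076 + 93 = 1169
Population now: 0–9=412, 10–19=1472, 20–29=1365, 30–39=1193, 40–49=1851, 50–59=1938, 60+=1169
Period 2:
Births: 1365 × 0.103 = 141, 1193 × 0.149 = 178 — total 319
Band 2: 412 × 0.956 = 394
Band 3: 1472 × 0.968 = 1425
Band 4: 1365 × 0.97 = 1324
Band 5: 1193 × 0.969 = 1156
Band 6: 1851 × 0.936 = 1733
Band 7: 1938 × 0.92 + 1169 × 0.322 = 1783 + 376 = 2159
Population now: 0–9=319, 10–19=394, 20–29=1425, 30–39=1324, 40–49=1156, 50–59=1733, 60+=2159
Total after period 2: 319 + 394 + 1425 + 1324 + 1156 + 1733 + 2159 = 8510

8510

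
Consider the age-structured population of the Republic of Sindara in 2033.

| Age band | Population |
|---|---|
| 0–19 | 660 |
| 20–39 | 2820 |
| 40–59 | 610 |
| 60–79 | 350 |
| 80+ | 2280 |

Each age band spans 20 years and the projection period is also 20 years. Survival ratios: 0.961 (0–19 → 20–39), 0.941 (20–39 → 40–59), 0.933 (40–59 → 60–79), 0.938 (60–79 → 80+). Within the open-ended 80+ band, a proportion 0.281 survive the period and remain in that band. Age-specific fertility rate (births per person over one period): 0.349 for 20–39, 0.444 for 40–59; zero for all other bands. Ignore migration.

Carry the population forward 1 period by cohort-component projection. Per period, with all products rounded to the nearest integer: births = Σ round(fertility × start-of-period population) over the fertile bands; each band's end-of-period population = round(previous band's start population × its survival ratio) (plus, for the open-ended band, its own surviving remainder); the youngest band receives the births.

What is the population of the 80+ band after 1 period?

969

Period 1.
Births: 2820 × 0.349 = 984 ; 610 × 0.444 = 271 — total 1255
20–39: 660 × 0.961 = 634
40–59: 2820 × 0.941 = 2654
60–79: 610 × 0.933 = 569
80+: 350 × 0.938 + 2280 × 0.281 = 328 + 641 = 969
Giving 1255 / 634 / 2654 / 569 / 969.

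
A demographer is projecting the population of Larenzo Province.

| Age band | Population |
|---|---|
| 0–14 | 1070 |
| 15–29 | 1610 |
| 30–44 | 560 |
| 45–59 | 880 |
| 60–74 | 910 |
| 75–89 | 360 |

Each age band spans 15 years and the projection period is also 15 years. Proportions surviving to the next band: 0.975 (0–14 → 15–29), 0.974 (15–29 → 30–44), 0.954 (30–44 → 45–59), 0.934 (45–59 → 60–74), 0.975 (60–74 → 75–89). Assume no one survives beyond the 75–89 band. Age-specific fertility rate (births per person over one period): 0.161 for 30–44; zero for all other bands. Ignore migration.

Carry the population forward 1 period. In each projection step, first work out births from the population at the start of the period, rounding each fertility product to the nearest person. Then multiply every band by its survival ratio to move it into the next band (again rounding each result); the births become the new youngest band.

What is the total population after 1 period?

Call the groups 1 to 6, youngest first.
Period 1.
Births: 560 * 0.161 = 90
Group 2: 1070 * 0.975 = 1043
Group 3: 1610 * 0.974 = 1568
Group 4: 560 * 0.954 = 534
Group 5: 880 * 0.934 = 822
Group 6: 910 * 0.975 = 887
→ [90, 1043, 1568, 534, 822, 887]
Total after period 1: 90 + 1043 + 1568 + 534 + 822 + 887 = 4944

4944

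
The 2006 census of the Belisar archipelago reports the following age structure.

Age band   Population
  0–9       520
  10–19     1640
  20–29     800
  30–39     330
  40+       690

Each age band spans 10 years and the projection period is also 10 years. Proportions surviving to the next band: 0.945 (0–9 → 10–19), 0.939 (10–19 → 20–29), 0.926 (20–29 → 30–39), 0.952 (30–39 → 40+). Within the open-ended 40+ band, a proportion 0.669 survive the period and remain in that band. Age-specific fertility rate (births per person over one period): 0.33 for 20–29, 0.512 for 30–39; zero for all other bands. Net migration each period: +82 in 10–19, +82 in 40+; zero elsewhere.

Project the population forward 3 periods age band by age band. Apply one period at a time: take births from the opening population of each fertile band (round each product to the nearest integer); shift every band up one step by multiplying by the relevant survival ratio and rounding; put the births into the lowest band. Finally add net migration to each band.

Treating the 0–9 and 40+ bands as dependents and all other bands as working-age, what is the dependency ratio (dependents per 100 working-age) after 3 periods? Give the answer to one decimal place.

[period 1]
Births: 800 * 0.33 = 264 ; 330 * 0.512 = 169 ⇒ total 433
10–19: 520 * 0.945 = 491
20–29: 1640 * 0.939 = 1540
30–39: 800 * 0.926 = 741
40+: 330 * 0.952 + 690 * 0.669 = 314 + 462 = 776
Net migration: 10–19 + 82 → 573; 40+ + 82 → 858
End of period: [433, 573, 1540, 741, 858]
[period 2]
Births: 1540 * 0.33 = 508 ; 741 * 0.512 = 379 ⇒ total 887
10–19: 433 * 0.945 = 409
20–29: 573 * 0.939 = 538
30–39: 1540 * 0.926 = 1426
40+: 741 * 0.952 + 858 * 0.669 = 705 + 574 = 1279
Net migration: 10–19 + 82 → 491; 40+ + 82 → 1361
End of period: [887, 491, 538, 1426, 1361]
[period 3]
Births: 538 * 0.33 = 178 ; 1426 * 0.512 = 730 ⇒ total 908
10–19: 887 * 0.945 = 838
20–29: 491 * 0.939 = 461
30–39: 538 * 0.926 = 498
40+: 1426 * 0.952 + 1361 * 0.669 = 1358 + 911 = 2269
Net migration: 10–19 + 82 → 920; 40+ + 82 → 2351
End of period: [908, 920, 461, 498, 2351]
Dependents (band 0–9 + band 40+) = 908 + 2351 = 3259; working-age = 1879; ratio = 3259/1879 × 100 = 173.4

173.4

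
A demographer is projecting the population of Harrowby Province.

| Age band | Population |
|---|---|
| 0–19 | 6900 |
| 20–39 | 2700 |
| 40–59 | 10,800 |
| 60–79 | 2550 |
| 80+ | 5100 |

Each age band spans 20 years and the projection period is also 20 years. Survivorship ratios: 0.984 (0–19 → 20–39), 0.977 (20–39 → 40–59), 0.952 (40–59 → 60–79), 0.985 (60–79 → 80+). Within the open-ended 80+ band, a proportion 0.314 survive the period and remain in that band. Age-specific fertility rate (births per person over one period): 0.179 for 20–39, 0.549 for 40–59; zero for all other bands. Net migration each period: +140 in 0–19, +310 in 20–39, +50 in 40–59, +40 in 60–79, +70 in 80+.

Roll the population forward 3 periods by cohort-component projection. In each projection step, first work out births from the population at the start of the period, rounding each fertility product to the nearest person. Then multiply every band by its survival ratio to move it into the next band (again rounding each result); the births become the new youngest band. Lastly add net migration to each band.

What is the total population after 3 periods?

Period 1:
Births: 2700 * 0.179 = 483, 10800 * 0.549 = 5929 → 6412
20–39: 6900 * 0.984 = 6790
40–59: 2700 * 0.977 = 2638
60–79: 10800 * 0.952 = 10282
80+: 2550 * 0.985 + 5100 * 0.314 = 2512 + 1601 = 4113
Net migration: 0–19 + 140 → 6552; 20–39 + 310 → 7100; 40–59 + 50 → 2688; 60–79 + 40 → 10322; 80+ + 70 → 4183
→ [6552, 7100, 2688, 10322, 4183]
Period 2:
Births: 7100 * 0.179 = 1271, 2688 * 0.549 = 1476 → 2747
20–39: 6552 * 0.984 = 6447
40–59: 7100 * 0.977 = 6937
60–79: 2688 * 0.952 = 2559
80+: 10322 * 0.985 + 4183 * 0.314 = 10167 + 1313 = 11480
Net migration: 0–19 + 140 → 2887; 20–39 + 310 → 6757; 40–59 + 50 → 6987; 60–79 + 40 → 2599; 80+ + 70 → 11550
→ [2887, 6757, 6987, 2599, 11550]
Period 3:
Births: 6757 * 0.179 = 1210, 6987 * 0.549 = 3836 → 5046
20–39: 2887 * 0.984 = 2841
40–59: 6757 * 0.977 = 6602
60–79: 6987 * 0.952 = 6652
80+: 2599 * 0.985 + 11550 * 0.314 = 2560 + 3627 = 6187
Net migration: 0–19 + 140 → 5186; 20–39 + 310 → 3151; 40–59 + 50 → 6652; 60–79 + 40 → 6692; 80+ + 70 → 6257
→ [5186, 3151, 6652, 6692, 6257]
Total after period 3: 5186 + 3151 + 6652 + 6692 + 6257 = 27938

27938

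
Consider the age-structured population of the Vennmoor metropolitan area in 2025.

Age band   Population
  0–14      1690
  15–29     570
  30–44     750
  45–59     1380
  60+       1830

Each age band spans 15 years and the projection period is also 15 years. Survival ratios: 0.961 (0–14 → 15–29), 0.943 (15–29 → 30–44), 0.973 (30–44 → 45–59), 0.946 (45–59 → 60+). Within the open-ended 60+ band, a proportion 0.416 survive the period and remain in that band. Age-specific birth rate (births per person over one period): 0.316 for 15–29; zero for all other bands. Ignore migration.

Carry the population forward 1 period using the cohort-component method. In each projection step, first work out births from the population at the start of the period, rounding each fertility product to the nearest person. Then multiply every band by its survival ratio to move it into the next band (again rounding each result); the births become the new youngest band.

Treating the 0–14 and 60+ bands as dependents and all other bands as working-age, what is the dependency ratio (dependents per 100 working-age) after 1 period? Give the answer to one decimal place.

77.7

(Groups numbered youngest = 1 to oldest = 5.)
Period 1.
Births: 570 × 0.316 = 180
Group 2: 1690 × 0.961 = 1624
Group 3: 570 × 0.943 = 538
Group 4: 750 × 0.973 = 730
Group 5: 1380 × 0.946 + 1830 × 0.416 = 1305 + 761 = 2066
→ [180, 1624, 538, 730, 2066]
Dependents (band 0–14 + band 60+) = 180 + 2066 = 2246; working-age = 2892; ratio = 2246/2892 × 100 = 77.7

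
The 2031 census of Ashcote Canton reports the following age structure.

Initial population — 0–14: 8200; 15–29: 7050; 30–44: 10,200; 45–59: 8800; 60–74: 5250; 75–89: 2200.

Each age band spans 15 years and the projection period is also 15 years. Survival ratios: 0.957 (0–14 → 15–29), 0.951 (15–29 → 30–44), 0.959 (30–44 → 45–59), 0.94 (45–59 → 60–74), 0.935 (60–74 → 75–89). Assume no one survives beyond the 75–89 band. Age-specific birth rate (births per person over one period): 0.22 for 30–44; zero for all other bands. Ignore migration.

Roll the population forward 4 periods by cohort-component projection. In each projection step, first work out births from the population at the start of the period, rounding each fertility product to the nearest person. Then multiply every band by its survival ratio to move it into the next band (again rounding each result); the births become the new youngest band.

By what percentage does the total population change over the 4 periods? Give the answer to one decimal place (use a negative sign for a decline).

[period 1]
Births: 10200 × 0.22 = 2244
15–29: 8200 × 0.957 = 7847
30–44: 7050 × 0.951 = 6705
45–59: 10200 × 0.959 = 9782
60–74: 8800 × 0.94 = 8272
75–89: 5250 × 0.935 = 4909
Population now: 0–14=2244, 15–29=7847, 30–44=6705, 45–59=9782, 60–74=8272, 75–89=4909
[period 2]
Births: 6705 × 0.22 = 1475
15–29: 2244 × 0.957 = 2148
30–44: 7847 × 0.951 = 7462
45–59: 6705 × 0.959 = 6430
60–74: 9782 × 0.94 = 9195
75–89: 8272 × 0.935 = 7734
Population now: 0–14=1475, 15–29=2148, 30–44=7462, 45–59=6430, 60–74=9195, 75–89=7734
[period 3]
Births: 7462 × 0.22 = 1642
15–29: 1475 × 0.957 = 1412
30–44: 2148 × 0.951 = 2043
45–59: 7462 × 0.959 = 7156
60–74: 6430 × 0.94 = 6044
75–89: 9195 × 0.935 = 8597
Population now: 0–14=1642, 15–29=1412, 30–44=2043, 45–59=7156, 60–74=6044, 75–89=8597
[period 4]
Births: 2043 × 0.22 = 449
15–29: 1642 × 0.957 = 1571
30–44: 1412 × 0.951 = 1343
45–59: 2043 × 0.959 = 1959
60–74: 7156 × 0.94 = 6727
75–89: 6044 × 0.935 = 5651
Population now: 0–14=449, 15–29=1571, 30–44=1343, 45–59=1959, 60–74=6727, 75–89=5651
Total: 41700 → 17700; change = -24000; percentage change = -57.6%

-57.6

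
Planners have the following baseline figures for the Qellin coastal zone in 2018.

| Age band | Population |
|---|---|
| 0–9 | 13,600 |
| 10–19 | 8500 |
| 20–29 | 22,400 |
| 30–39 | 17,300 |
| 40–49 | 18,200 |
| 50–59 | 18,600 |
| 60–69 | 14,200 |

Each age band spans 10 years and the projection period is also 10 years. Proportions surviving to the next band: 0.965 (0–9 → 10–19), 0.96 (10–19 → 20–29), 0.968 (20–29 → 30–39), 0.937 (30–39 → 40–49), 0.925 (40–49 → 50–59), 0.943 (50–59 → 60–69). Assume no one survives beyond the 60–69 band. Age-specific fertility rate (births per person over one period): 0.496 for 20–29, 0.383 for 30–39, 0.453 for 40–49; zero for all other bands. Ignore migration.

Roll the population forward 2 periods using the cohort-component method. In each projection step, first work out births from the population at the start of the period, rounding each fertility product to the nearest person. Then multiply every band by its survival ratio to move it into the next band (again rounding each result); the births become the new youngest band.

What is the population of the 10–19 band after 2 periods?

Period 1.
Births: 22400 * 0.496 = 11110 ; 17300 * 0.383 = 6626 ; 18200 * 0.453 = 8245 → total 25981
10–19: 13600 * 0.965 = 13124
20–29: 8500 * 0.96 = 8160
30–39: 22400 * 0.968 = 21683
40–49: 17300 * 0.937 = 16210
50–59: 18200 * 0.925 = 16835
60–69: 18600 * 0.943 = 17540
→ [25981, 13124, 8160, 21683, 16210, 16835, 17540]
Period 2.
Births: 8160 * 0.496 = 4047 ; 21683 * 0.383 = 8305 ; 16210 * 0.453 = 7343 → total 19695
10–19: 25981 * 0.965 = 25072
20–29: 13124 * 0.96 = 12599
30–39: 8160 * 0.968 = 7899
40–49: 21683 * 0.937 = 20317
50–59: 16210 * 0.925 = 14994
60–69: 16835 * 0.943 = 15875
→ [19695, 25072, 12599, 7899, 20317, 14994, 15875]

25072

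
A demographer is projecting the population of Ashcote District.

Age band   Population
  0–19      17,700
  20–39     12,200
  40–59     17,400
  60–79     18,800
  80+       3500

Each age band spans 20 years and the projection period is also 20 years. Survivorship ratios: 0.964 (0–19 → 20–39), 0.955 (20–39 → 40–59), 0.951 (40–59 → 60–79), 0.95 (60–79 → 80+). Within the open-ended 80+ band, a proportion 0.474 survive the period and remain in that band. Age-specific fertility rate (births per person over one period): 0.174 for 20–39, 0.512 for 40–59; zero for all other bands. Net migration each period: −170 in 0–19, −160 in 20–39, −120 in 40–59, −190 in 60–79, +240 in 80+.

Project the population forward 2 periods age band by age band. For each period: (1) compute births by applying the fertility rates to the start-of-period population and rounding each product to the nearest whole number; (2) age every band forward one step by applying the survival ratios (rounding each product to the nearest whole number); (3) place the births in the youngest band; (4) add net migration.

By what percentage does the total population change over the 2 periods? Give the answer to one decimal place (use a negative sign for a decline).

1.9

(Bands numbered youngest = 1 to oldest = 5.)
— Period 1 —
Births: 12200 × 0.174 = 2123  |  17400 × 0.512 = 8909 — total 11032
Band 2: 17700 × 0.964 = 17063
Band 3: 12200 × 0.955 = 11651
Band 4: 17400 × 0.951 = 16547
Band 5: 18800 × 0.95 + 3500 × 0.474 = 17860 + 1659 = 19519
Net migration: Band 1 − 170 → 10862; Band 2 − 160 → 16903; Band 3 − 120 → 11531; Band 4 − 190 → 16357; Band 5 + 240 → 19759
Population now: 0–19=10862, 20–39=16903, 40–59=11531, 60–79=16357, 80+=19759
— Period 2 —
Births: 16903 × 0.174 = 2941  |  11531 × 0.512 = 5904 — total 8845
Band 2: 10862 × 0.964 = 10471
Band 3: 16903 × 0.955 = 16142
Band 4: 11531 × 0.951 = 10966
Band 5: 16357 × 0.95 + 19759 × 0.474 = 15539 + 9366 = 24905
Net migration: Band 1 − 170 → 8675; Band 2 − 160 → 10311; Band 3 − 120 → 16022; Band 4 − 190 → 10776; Band 5 + 240 → 25145
Population now: 0–19=8675, 20–39=10311, 40–59=16022, 60–79=10776, 80+=25145
Total: 69600 → 70929; change = 1329; percentage change = 1.9%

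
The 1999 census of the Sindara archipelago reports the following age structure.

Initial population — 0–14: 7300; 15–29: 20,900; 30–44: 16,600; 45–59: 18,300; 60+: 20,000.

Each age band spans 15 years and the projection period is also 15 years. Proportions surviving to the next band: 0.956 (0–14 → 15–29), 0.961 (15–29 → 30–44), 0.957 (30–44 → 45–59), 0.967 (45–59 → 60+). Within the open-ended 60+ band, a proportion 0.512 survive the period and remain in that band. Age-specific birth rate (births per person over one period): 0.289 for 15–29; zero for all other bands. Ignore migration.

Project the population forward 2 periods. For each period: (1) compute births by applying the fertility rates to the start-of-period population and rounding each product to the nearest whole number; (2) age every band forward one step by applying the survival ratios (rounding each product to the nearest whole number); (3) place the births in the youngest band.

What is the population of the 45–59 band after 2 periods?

19221

Call the bands 1 to 5, youngest first.
[period 1]
Births: 20900 × 0.289 = 6040
Band 2: 7300 × 0.956 = 6979
Band 3: 20900 × 0.961 = 20085
Band 4: 16600 × 0.957 = 15886
Band 5: 18300 × 0.967 + 20000 × 0.512 = 17696 + 10240 = 27936
End of period: [6040, 6979, 20085, 15886, 27936]
[period 2]
Births: 6979 × 0.289 = 2017
Band 2: 6040 × 0.956 = 5774
Band 3: 6979 × 0.961 = 6707
Band 4: 20085 × 0.957 = 19221
Band 5: 15886 × 0.967 + 27936 × 0.512 = 15362 + 14303 = 29665
End of period: [2017, 5774, 6707, 19221, 29665]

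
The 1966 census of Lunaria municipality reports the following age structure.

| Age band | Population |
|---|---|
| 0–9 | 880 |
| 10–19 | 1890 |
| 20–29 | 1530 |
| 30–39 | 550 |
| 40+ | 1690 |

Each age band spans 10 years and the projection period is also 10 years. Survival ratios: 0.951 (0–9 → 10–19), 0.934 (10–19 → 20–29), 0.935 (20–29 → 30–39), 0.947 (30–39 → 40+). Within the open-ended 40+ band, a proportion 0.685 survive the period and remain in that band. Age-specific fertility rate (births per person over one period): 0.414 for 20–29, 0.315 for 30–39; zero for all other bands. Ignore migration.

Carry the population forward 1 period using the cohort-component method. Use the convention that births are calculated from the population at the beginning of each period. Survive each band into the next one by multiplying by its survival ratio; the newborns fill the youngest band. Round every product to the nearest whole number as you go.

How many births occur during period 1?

[period 1]
Births: 1530 × 0.414 = 633 ; 550 × 0.315 = 173 ⇒ total 806
10–19: 880 × 0.951 = 837
20–29: 1890 × 0.934 = 1765
30–39: 1530 × 0.935 = 1431
40+: 550 × 0.947 + 1690 × 0.685 = 521 + 1158 = 1679
Giving 806 / 837 / 1765 / 1431 / 1679.

806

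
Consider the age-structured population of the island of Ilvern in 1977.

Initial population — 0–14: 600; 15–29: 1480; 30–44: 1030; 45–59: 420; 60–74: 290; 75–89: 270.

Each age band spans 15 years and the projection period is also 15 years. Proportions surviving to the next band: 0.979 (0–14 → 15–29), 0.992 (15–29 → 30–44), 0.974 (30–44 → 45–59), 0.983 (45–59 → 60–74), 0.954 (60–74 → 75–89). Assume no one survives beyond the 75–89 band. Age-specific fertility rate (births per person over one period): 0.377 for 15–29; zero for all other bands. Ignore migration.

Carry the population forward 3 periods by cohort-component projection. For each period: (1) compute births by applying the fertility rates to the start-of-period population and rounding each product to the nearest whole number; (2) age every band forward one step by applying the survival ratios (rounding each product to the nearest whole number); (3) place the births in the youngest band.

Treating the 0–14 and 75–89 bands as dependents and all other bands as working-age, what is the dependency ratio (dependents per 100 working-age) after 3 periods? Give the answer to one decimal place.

Call the groups 1 to 6, youngest first.
[period 1]
Births: 1480 × 0.377 = 558
Group 2: 600 × 0.979 = 587
Group 3: 1480 × 0.992 = 1468
Group 4: 1030 × 0.974 = 1003
Group 5: 420 × 0.983 = 413
Group 6: 290 × 0.954 = 277
→ [558, 587, 1468, 1003, 413, 277]
[period 2]
Births: 587 × 0.377 = 221
Group 2: 558 × 0.979 = 546
Group 3: 587 × 0.992 = 582
Group 4: 1468 × 0.974 = 1430
Group 5: 1003 × 0.983 = 986
Group 6: 413 × 0.954 = 394
→ [221, 546, 582, 1430, 986, 394]
[period 3]
Births: 546 × 0.377 = 206
Group 2: 221 × 0.979 = 216
Group 3: 546 × 0.992 = 542
Group 4: 582 × 0.974 = 567
Group 5: 1430 × 0.983 = 1406
Group 6: 986 × 0.954 = 941
→ [206, 216, 542, 567, 1406, 941]
Dependents (band 0–14 + band 75–89) = 206 + 941 = 1147; working-age = 2731; ratio = 1147/2731 × 100 = 42.0

42.0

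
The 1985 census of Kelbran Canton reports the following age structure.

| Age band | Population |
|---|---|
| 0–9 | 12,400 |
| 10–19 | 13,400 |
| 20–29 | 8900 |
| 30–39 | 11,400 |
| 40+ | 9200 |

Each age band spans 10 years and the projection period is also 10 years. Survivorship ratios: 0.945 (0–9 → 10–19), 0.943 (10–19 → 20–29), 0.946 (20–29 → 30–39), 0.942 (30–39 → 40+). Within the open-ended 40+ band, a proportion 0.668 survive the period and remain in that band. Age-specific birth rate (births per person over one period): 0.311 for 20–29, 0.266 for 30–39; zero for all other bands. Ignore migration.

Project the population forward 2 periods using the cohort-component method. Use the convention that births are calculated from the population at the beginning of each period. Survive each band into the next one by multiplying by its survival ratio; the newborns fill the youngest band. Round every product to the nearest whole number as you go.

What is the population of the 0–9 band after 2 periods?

After projecting period 1:
Births: 8900 * 0.311 = 2768 ; 11400 * 0.266 = 3032 — total 5800
10–19: 12400 * 0.945 = 11718
20–29: 13400 * 0.943 = 12636
30–39: 8900 * 0.946 = 8419
40+: 11400 * 0.942 + 9200 * 0.668 = 10739 + 6146 = 16885
Giving 5800 / 11718 / 12636 / 8419 / 16885.
After projecting period 2:
Births: 12636 * 0.311 = 3930 ; 8419 * 0.266 = 2239 — total 6169
10–19: 5800 * 0.945 = 5481
20–29: 11718 * 0.943 = 11050
30–39: 12636 * 0.946 = 11954
40+: 8419 * 0.942 + 16885 * 0.668 = 7931 + 11279 = 19210
Giving 6169 / 5481 / 11050 / 11954 / 19210.

6169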